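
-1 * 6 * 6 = -36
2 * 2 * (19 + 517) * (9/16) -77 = 1129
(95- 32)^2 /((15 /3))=3969 /5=793.80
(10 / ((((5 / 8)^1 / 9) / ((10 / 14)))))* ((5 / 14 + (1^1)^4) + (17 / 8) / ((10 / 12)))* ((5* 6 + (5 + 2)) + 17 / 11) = 8349408 / 539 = 15490.55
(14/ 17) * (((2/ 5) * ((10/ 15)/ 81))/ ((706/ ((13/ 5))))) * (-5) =-364/ 7291215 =-0.00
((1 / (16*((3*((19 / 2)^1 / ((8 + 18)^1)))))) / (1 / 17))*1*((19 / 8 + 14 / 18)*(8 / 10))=50167 / 20520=2.44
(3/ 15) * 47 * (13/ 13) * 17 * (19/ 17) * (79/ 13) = 70547/ 65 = 1085.34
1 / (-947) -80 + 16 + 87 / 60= -1184717 / 18940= -62.55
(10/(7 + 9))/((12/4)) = 5/24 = 0.21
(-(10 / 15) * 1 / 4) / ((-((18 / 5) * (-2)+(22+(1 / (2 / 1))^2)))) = 10 / 903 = 0.01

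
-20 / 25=-4 / 5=-0.80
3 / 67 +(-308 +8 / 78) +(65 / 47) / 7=-264484006 / 859677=-307.66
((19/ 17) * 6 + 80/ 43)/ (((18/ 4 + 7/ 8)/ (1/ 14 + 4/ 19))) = 0.45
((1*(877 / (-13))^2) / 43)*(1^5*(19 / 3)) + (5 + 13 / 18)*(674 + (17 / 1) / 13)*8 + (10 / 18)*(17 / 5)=229537536 / 7267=31586.29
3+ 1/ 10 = 31/ 10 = 3.10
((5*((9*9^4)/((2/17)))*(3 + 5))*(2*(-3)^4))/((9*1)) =361379880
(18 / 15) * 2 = 12 / 5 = 2.40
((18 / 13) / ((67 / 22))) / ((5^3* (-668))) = -99 / 18182125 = -0.00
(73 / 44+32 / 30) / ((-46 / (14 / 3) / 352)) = -100744 / 1035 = -97.34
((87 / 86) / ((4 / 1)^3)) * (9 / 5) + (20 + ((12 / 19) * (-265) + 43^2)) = 889763997 / 522880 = 1701.66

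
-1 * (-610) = 610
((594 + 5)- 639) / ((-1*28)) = 1.43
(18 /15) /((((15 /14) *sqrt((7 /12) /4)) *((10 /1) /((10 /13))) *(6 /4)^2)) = 64 *sqrt(21) /2925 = 0.10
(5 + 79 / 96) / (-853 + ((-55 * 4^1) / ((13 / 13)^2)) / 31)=-1333 / 196896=-0.01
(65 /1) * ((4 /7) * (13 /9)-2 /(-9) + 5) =8255 /21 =393.10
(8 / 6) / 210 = 2 / 315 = 0.01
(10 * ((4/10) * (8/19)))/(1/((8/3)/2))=128/57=2.25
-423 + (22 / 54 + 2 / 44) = -250993 / 594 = -422.55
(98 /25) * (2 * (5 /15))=196 /75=2.61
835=835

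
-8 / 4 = -2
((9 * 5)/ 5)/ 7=9/ 7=1.29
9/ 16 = 0.56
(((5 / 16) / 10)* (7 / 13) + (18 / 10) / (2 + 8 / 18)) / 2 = 17233 / 45760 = 0.38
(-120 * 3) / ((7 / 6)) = -2160 / 7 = -308.57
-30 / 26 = -15 / 13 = -1.15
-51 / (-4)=51 / 4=12.75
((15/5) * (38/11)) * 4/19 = 24/11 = 2.18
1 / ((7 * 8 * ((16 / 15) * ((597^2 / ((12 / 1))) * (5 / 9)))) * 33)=0.00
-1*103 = -103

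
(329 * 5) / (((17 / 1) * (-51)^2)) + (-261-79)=-15032135 / 44217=-339.96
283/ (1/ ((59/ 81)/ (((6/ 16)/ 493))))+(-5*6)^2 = 66071668/ 243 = 271899.87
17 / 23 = 0.74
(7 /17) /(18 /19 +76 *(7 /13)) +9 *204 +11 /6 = 484677838 /263721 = 1837.84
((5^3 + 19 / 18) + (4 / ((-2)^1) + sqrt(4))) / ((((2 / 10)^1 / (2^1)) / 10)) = 113450 / 9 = 12605.56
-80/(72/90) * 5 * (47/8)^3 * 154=-999296375/64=-15614005.86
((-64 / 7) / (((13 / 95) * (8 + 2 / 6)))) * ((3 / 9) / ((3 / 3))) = -1216 / 455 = -2.67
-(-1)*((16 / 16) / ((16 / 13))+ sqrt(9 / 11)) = 13 / 16+ 3*sqrt(11) / 11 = 1.72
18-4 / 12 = 53 / 3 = 17.67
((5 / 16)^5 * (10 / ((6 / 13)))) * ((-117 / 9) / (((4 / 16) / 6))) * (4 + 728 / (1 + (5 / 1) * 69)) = -87140625 / 708608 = -122.97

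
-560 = -560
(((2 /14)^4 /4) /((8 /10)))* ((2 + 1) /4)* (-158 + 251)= 1395 /153664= 0.01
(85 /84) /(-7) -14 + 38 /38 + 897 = 519707 /588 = 883.86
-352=-352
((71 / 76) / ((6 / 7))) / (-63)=-71 / 4104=-0.02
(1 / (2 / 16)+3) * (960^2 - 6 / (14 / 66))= 10137288.86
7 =7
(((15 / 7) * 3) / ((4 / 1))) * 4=45 / 7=6.43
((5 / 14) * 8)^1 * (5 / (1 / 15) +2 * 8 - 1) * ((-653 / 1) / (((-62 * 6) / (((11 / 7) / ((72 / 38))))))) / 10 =682385 / 18228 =37.44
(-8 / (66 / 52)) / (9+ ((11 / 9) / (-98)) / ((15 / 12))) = -152880 / 218053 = -0.70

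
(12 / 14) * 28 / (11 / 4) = 96 / 11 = 8.73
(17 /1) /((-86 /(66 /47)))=-561 /2021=-0.28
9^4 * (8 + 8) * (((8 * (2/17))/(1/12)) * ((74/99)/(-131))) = -165722112/24497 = -6765.00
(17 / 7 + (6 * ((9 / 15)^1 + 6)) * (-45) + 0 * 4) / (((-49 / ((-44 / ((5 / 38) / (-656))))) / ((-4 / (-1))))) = 54652944896 / 1715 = 31867606.35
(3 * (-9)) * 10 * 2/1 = -540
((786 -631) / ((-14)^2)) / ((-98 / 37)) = -5735 / 19208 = -0.30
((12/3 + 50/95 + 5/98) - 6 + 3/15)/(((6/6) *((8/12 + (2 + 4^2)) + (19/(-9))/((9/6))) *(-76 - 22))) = 307341/425169080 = 0.00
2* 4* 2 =16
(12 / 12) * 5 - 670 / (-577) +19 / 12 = 53623 / 6924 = 7.74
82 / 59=1.39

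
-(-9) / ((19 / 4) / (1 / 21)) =12 / 133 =0.09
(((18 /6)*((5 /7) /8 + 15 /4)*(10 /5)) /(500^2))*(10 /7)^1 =129 /980000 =0.00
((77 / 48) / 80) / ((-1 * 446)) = -77 / 1712640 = -0.00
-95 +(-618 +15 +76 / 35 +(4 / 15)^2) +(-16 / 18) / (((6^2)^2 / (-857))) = -177372541 / 255150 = -695.17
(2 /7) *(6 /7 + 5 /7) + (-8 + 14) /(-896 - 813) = 0.45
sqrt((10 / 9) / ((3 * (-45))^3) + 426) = 20.64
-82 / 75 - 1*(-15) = 1043 / 75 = 13.91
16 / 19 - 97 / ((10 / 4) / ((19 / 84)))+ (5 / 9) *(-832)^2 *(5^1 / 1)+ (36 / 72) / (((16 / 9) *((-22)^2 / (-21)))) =178238636725411 / 92695680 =1922836.50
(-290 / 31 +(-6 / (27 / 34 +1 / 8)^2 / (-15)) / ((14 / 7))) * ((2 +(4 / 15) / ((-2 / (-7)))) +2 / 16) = -1350735793 / 48437500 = -27.89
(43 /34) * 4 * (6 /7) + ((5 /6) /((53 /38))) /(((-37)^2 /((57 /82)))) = 3070246579 /708011206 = 4.34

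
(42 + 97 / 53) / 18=2323 / 954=2.44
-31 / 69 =-0.45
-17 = -17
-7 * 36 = -252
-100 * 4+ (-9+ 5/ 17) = -6948/ 17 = -408.71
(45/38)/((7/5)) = 225/266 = 0.85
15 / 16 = 0.94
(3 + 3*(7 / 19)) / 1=78 / 19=4.11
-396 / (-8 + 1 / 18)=648 / 13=49.85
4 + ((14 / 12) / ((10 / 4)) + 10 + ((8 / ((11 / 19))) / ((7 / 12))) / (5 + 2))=144323 / 8085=17.85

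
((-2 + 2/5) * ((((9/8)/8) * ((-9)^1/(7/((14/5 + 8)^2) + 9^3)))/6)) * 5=19683/8503756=0.00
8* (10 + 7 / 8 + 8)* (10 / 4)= 755 / 2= 377.50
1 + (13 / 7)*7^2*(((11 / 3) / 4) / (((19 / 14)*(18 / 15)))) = 35719 / 684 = 52.22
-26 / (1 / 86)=-2236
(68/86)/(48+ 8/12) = 51/3139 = 0.02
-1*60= -60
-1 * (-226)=226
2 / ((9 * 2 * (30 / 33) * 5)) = 11 / 450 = 0.02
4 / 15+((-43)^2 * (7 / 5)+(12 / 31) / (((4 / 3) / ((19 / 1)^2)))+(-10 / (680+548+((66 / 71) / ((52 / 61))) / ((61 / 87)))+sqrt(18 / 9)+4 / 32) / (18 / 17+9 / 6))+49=34 * sqrt(2) / 87+335793256949257 / 122430800460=2743.27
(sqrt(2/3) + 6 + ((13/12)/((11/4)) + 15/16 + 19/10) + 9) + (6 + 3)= sqrt(6)/3 + 71891/2640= 28.05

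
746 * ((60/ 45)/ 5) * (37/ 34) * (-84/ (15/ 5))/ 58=-772856/ 7395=-104.51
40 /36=1.11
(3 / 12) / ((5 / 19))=19 / 20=0.95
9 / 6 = 3 / 2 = 1.50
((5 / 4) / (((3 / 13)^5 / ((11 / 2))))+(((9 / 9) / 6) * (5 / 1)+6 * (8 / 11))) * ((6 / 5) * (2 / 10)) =224743397 / 89100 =2522.37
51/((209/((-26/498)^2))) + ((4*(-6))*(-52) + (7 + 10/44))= 10843670641/8638806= 1255.23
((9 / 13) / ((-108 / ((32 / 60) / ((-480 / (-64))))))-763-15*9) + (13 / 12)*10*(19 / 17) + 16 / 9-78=-287046961 / 298350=-962.11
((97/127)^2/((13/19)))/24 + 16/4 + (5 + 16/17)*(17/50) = 761822599/125806200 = 6.06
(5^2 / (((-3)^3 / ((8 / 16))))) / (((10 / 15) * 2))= -25 / 72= -0.35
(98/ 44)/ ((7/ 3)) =21/ 22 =0.95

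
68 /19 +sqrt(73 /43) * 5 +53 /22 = 2503 /418 +5 * sqrt(3139) /43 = 12.50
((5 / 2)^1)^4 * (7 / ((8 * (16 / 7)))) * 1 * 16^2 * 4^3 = 245000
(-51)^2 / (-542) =-2601 / 542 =-4.80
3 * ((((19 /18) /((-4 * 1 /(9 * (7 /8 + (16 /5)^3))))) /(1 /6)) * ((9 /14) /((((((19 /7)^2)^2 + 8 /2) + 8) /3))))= -53278097733 /1273064000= -41.85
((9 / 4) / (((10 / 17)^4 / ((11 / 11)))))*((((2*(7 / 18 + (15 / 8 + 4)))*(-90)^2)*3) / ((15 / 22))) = 33562162161 / 4000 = 8390540.54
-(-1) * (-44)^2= 1936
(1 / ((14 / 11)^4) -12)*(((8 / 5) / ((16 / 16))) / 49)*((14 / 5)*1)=-446351 / 420175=-1.06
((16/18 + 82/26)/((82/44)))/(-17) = -10406/81549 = -0.13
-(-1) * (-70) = -70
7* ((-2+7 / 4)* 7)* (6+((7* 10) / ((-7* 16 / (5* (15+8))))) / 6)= 73.24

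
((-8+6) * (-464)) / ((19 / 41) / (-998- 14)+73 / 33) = 115513728 / 275299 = 419.59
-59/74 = -0.80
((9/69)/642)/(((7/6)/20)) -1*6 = -103302/17227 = -6.00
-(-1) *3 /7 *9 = 27 /7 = 3.86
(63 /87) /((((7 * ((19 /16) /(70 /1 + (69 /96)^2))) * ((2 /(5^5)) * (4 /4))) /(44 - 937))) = -31817090625 /3712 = -8571414.50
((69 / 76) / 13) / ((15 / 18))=207 / 2470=0.08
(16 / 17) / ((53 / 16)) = 256 / 901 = 0.28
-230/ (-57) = 230/ 57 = 4.04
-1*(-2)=2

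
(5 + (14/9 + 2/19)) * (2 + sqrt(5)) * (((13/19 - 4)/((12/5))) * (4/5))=-7973 * sqrt(5)/1083 - 15946/1083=-31.19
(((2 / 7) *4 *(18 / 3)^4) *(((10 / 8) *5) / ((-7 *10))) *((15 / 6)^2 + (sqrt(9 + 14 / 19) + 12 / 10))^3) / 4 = -39047.40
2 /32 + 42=673 /16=42.06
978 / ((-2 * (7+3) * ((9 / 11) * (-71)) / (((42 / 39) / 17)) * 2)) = 12551 / 470730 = 0.03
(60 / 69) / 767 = 20 / 17641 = 0.00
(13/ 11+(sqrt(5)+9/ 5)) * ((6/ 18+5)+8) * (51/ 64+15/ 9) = 2365 * sqrt(5)/ 72+1763/ 18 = 171.39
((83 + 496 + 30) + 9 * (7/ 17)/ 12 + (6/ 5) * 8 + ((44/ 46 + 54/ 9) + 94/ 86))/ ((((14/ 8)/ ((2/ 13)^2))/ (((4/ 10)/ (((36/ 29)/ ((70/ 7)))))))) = 24455238436/ 895040055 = 27.32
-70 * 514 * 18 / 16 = -80955 / 2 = -40477.50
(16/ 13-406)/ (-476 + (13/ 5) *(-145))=5262/ 11089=0.47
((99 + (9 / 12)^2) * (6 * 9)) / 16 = 43011 / 128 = 336.02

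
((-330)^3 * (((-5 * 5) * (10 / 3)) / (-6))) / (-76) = 124781250 / 19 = 6567434.21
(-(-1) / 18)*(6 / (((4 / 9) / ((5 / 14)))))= 15 / 56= 0.27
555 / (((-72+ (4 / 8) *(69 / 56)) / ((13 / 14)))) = -296 / 41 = -7.22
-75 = -75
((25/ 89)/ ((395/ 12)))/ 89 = 60/ 625759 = 0.00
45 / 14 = 3.21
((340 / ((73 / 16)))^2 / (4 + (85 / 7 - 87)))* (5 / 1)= -64736000 / 165199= -391.87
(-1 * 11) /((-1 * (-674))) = -11 /674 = -0.02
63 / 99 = 7 / 11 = 0.64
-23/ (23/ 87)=-87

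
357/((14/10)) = 255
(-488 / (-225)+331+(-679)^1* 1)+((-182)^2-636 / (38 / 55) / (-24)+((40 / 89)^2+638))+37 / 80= 18125900770127 / 541796400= 33455.19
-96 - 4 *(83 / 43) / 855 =-3529772 / 36765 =-96.01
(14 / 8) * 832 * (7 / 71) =10192 / 71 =143.55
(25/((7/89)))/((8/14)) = 556.25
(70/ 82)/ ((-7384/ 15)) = -525/ 302744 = -0.00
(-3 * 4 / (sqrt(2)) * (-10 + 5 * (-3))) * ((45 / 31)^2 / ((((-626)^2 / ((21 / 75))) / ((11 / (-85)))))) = -93555 * sqrt(2) / 3201039106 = -0.00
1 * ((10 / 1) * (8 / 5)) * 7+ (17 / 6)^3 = 29105 / 216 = 134.75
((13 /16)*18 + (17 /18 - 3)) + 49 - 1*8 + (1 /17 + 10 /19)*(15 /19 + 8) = 25942945 /441864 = 58.71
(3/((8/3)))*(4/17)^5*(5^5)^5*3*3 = 3089904785156250000000/1419857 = 2176208438706327.47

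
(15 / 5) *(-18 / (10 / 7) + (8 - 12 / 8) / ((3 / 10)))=136 / 5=27.20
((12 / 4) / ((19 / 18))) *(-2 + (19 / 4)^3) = 181737 / 608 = 298.91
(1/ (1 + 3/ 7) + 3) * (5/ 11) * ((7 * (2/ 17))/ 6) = 259/ 1122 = 0.23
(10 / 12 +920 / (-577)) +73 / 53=0.62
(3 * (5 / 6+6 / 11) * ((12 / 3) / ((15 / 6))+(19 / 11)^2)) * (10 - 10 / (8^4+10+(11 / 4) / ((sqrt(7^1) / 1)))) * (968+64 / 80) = 4889397968 * sqrt(7) / 1142381758155+2307520126522234988 / 12566199339705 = 183629.13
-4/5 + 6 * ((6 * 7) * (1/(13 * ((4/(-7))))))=-2257/65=-34.72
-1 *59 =-59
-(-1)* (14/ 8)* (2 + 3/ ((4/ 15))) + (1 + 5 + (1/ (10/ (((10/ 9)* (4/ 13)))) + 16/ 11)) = 631685/ 20592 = 30.68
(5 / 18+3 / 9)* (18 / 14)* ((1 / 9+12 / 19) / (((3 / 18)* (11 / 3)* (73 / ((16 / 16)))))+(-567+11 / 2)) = -17133103 / 38836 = -441.17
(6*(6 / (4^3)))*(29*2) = 261 / 8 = 32.62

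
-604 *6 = -3624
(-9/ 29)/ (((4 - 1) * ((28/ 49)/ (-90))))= 945/ 58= 16.29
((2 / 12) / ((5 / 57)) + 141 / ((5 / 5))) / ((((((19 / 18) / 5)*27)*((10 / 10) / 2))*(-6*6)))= -1429 / 1026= -1.39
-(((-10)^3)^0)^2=-1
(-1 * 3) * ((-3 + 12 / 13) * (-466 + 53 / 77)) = -2902149 / 1001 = -2899.25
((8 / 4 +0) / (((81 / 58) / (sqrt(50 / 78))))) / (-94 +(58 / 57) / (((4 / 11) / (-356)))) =-551 *sqrt(39) / 3271671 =-0.00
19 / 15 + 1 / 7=148 / 105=1.41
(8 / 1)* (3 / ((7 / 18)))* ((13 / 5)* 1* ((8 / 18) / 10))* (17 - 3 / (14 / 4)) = 141024 / 1225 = 115.12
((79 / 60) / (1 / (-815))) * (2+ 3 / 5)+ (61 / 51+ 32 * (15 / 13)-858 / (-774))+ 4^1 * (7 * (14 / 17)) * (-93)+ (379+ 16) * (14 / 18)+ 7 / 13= -7847100349 / 1710540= -4587.50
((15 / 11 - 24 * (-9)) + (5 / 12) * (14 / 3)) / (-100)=-2.19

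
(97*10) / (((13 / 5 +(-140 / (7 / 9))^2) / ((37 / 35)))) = 35890 / 1134091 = 0.03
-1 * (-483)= 483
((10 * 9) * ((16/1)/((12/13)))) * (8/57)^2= 33280/1083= 30.73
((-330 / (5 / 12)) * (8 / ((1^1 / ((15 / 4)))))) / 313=-23760 / 313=-75.91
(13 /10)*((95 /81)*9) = 247 /18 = 13.72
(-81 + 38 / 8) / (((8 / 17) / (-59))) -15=305435 / 32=9544.84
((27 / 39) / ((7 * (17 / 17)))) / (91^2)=9 / 753571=0.00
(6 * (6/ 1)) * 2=72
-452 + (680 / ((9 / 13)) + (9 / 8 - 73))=458.35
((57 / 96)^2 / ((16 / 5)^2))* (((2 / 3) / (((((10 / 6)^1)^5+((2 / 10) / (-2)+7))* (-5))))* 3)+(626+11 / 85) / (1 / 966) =161783828998887057 / 267481579520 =604841.01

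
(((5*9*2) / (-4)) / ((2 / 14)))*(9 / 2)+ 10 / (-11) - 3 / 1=-31357 / 44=-712.66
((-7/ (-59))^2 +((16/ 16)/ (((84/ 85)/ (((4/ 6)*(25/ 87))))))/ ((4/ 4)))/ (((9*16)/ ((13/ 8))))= 0.00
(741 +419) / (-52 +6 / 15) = -2900 / 129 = -22.48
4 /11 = 0.36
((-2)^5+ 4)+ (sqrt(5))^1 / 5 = -28+ sqrt(5) / 5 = -27.55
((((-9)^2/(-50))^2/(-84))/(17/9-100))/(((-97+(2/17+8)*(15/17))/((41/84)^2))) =-1062464283/1258142055520000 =-0.00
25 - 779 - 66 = -820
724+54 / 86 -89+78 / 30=638.23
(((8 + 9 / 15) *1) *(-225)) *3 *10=-58050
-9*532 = -4788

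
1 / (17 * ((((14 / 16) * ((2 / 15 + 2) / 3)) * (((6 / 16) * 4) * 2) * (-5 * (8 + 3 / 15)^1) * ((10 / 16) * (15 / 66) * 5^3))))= -132 / 3049375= -0.00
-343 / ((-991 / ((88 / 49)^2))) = 7744 / 6937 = 1.12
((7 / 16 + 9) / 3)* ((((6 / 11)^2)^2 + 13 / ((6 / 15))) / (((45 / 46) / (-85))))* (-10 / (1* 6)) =281701437685 / 18974736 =14846.13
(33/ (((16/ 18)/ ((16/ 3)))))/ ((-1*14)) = -99/ 7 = -14.14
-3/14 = -0.21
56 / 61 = 0.92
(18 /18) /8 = 1 /8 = 0.12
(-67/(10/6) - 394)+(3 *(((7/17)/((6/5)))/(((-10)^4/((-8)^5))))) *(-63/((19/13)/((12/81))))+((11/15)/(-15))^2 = -6747709522/16351875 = -412.66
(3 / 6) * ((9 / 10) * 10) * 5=45 / 2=22.50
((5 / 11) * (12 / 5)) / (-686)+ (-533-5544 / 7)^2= 6623973119 / 3773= 1755625.00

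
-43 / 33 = -1.30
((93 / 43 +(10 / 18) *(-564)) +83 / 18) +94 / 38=-4471885 / 14706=-304.09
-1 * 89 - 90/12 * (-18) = 46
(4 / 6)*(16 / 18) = 16 / 27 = 0.59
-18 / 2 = -9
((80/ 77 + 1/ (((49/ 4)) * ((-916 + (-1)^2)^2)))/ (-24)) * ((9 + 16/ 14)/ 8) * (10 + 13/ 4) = -441066915893/ 606499185600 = -0.73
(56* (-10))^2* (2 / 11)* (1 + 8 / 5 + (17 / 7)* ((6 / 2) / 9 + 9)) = 47541760 / 33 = 1440659.39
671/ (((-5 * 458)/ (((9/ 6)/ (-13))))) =2013/ 59540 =0.03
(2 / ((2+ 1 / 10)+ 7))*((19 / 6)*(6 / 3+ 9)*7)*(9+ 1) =535.90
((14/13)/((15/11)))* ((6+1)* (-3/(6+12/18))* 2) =-1617/325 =-4.98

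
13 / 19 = 0.68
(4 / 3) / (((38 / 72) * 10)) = 24 / 95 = 0.25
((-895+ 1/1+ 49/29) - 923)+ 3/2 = -105201/58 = -1813.81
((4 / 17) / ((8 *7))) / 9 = 1 / 2142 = 0.00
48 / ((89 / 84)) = 4032 / 89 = 45.30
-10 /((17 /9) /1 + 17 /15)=-3.31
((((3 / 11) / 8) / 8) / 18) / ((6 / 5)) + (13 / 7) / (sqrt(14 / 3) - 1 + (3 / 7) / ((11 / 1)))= 402451757 / 843676416 + 11011* sqrt(42) / 66578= 1.55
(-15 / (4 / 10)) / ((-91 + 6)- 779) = 25 / 576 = 0.04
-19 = -19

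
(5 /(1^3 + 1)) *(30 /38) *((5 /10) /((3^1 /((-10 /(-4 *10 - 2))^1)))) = 125 /1596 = 0.08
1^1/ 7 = 1/ 7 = 0.14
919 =919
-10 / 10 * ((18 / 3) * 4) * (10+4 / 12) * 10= -2480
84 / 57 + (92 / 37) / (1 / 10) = 18516 / 703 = 26.34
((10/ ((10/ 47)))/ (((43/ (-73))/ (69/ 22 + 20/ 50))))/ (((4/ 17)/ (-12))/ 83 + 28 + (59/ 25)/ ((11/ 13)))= -28248057735/ 3082286096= -9.16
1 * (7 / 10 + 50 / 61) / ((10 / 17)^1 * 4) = 15759 / 24400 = 0.65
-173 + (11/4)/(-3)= -2087/12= -173.92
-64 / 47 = -1.36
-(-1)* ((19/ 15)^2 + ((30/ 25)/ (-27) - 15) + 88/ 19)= -4184/ 475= -8.81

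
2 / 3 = 0.67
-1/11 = -0.09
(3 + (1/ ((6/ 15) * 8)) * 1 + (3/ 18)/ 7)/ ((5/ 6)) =1121/ 280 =4.00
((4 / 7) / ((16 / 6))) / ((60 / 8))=0.03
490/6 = 245/3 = 81.67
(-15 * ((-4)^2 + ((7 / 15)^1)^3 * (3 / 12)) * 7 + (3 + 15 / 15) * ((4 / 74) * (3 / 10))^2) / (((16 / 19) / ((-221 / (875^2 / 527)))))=4587758560212529 / 15093225000000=303.96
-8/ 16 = -1/ 2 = -0.50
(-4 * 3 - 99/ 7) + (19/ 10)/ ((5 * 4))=-36467/ 1400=-26.05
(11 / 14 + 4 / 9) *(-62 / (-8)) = 4805 / 504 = 9.53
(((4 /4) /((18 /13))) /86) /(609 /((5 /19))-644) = 65 /12927348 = 0.00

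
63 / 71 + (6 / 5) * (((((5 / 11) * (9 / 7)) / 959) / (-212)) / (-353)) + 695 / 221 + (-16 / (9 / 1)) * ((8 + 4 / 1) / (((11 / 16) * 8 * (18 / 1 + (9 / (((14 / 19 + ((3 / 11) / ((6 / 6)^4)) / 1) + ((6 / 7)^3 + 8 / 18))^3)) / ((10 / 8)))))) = 56815379539372897664452367850753857 / 14850760565990396157544496963822922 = 3.83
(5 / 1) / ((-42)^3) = -5 / 74088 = -0.00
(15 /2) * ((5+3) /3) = 20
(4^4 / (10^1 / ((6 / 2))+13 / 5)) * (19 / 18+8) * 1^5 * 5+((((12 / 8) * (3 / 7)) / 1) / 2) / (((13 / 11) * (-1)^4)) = 189888833 / 97188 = 1953.83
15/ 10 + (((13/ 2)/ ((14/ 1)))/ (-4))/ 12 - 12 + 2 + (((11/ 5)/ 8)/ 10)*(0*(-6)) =-8.51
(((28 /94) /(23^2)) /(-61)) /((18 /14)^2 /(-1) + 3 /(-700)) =68600 /12316657803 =0.00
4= 4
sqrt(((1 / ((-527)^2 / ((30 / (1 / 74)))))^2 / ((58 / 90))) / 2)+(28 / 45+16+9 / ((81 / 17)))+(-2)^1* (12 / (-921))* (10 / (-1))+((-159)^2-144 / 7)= 3330* sqrt(290) / 8054141+2444574662 / 96705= 25278.69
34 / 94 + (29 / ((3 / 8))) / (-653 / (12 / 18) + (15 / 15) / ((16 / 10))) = 312149 / 1104171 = 0.28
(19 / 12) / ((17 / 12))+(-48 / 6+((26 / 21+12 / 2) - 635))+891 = 91519 / 357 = 256.36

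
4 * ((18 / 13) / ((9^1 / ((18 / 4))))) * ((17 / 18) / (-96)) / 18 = -17 / 11232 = -0.00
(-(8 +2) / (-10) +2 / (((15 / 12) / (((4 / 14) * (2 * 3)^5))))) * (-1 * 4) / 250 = -248902 / 4375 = -56.89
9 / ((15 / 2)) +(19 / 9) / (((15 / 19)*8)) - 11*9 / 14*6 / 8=-3.77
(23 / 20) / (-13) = -23 / 260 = -0.09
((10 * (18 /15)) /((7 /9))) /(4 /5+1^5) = 60 /7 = 8.57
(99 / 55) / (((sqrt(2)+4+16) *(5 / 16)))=288 / 995 - 72 *sqrt(2) / 4975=0.27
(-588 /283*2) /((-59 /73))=85848 /16697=5.14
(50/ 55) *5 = 4.55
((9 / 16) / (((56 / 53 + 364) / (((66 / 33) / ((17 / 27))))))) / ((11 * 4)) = 12879 / 115778432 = 0.00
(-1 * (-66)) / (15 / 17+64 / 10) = 5610 / 619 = 9.06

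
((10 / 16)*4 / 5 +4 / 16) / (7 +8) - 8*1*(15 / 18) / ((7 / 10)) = -3979 / 420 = -9.47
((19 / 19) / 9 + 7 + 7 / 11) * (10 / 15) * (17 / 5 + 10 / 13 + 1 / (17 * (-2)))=539791 / 25245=21.38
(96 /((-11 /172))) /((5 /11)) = -3302.40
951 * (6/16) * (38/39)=18069/52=347.48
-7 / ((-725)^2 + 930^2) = -7 / 1390525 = -0.00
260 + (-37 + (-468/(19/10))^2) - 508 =21799515/361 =60386.47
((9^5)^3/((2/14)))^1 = 1441237924662543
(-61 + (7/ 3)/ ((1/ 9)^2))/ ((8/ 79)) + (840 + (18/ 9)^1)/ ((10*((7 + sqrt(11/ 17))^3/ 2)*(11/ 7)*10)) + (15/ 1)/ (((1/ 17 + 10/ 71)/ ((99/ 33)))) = 27412500701402593/ 18404973368100 - 12574849*sqrt(187)/ 15273836820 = 1489.40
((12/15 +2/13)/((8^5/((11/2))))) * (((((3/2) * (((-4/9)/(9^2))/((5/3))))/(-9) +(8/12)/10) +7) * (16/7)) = 0.00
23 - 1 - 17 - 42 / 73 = 4.42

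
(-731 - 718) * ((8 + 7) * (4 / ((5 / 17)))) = -295596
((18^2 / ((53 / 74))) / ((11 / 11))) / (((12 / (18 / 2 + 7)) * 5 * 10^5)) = 999 / 828125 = 0.00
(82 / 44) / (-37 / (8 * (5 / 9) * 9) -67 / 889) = -728980 / 391303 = -1.86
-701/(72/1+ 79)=-701/151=-4.64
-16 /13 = -1.23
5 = 5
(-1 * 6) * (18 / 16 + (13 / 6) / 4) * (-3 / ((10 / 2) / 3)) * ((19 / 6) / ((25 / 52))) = 2964 / 25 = 118.56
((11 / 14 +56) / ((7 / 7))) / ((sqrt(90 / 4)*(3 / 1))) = 53*sqrt(10) / 42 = 3.99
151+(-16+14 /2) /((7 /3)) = 1030 /7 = 147.14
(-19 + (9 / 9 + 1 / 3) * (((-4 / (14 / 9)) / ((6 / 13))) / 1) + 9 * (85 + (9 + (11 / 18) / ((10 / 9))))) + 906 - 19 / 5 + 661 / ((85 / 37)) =4794393 / 2380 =2014.45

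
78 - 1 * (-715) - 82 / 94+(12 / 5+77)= 204809 / 235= 871.53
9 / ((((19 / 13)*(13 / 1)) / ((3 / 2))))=27 / 38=0.71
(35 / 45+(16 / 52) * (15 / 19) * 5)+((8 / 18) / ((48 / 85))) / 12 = 658771 / 320112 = 2.06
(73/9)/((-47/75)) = -1825/141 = -12.94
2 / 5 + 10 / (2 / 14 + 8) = 464 / 285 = 1.63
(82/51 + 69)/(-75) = -3601/3825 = -0.94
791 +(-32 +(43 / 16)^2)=196153 / 256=766.22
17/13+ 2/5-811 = -52604/65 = -809.29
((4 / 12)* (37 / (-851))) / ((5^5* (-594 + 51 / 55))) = 11 / 1406694375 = 0.00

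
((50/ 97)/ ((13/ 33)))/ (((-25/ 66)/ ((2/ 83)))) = -8712/ 104663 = -0.08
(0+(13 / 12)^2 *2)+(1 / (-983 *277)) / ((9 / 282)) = 46014923 / 19604952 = 2.35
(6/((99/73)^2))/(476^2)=5329/370111896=0.00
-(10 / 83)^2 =-100 / 6889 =-0.01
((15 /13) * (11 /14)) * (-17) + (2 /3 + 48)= 18157 /546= 33.25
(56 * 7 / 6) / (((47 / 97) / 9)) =1213.53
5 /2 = 2.50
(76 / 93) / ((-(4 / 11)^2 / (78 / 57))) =-1573 / 186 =-8.46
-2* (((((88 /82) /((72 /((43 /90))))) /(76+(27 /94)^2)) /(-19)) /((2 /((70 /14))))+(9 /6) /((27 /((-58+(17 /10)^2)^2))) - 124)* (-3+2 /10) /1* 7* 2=33807269292661837 /9640738462500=3506.71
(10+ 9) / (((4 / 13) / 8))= 494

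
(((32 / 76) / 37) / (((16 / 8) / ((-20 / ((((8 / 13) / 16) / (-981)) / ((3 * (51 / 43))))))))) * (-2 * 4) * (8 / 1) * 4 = -2643869.15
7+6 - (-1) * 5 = 18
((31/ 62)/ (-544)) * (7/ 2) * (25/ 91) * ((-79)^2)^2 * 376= -45766345175/ 3536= -12942970.92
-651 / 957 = -217 / 319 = -0.68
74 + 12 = 86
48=48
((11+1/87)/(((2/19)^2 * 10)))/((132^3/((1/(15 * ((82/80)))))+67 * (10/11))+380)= 1902109/676837272120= 0.00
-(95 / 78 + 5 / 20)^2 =-52441 / 24336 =-2.15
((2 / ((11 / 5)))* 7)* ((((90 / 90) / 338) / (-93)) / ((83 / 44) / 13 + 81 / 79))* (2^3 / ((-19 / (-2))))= -176960 / 1214913219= -0.00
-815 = -815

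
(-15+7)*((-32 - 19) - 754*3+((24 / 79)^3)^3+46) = 2173628523606305511592 / 119851595982618319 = 18136.00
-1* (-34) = 34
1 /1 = 1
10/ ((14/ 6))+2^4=142/ 7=20.29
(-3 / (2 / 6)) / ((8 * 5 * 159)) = -3 / 2120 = -0.00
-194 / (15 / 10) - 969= -3295 / 3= -1098.33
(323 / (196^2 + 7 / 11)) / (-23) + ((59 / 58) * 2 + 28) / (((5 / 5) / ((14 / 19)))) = 118516515643 / 5355394359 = 22.13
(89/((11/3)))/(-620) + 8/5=2129/1364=1.56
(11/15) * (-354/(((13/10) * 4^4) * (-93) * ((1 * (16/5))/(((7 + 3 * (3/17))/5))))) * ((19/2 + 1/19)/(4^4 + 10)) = 78529/553999264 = 0.00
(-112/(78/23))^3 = -2136719872/59319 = -36020.83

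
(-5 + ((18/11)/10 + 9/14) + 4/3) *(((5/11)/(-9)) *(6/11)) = 6607/83853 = 0.08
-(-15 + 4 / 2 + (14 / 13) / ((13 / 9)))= 2071 / 169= 12.25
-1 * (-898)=898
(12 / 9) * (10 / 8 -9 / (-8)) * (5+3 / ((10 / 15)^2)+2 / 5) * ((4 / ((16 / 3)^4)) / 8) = 124659 / 5242880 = 0.02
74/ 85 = 0.87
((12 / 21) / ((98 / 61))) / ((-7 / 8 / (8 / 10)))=-3904 / 12005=-0.33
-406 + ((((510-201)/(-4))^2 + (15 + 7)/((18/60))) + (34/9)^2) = 7321321/1296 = 5649.17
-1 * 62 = -62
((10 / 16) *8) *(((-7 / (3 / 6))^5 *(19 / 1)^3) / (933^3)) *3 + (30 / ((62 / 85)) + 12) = -15.00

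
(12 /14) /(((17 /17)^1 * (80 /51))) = 153 /280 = 0.55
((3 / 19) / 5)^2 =0.00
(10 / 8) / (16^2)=5 / 1024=0.00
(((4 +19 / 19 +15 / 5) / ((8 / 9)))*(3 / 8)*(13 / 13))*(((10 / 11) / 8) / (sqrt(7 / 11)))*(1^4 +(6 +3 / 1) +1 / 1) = 5.29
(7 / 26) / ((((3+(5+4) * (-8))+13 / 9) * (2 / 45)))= -2835 / 31616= -0.09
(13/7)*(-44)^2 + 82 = 25742/7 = 3677.43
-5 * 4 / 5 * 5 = -20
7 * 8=56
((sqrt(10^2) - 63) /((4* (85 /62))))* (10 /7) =-1643 /119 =-13.81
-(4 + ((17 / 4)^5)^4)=-4064231406651970568912705 / 1099511627776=-3696396931129.10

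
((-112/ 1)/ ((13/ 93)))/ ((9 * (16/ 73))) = -15841/ 39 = -406.18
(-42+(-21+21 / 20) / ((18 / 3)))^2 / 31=3286969 / 49600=66.27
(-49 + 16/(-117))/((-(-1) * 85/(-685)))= 787613/1989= 395.98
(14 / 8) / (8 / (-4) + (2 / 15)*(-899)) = -105 / 7312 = -0.01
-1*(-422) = 422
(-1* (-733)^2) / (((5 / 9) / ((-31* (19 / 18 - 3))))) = -116591713 / 2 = -58295856.50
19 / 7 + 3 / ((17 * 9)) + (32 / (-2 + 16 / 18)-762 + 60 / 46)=-32300504 / 41055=-786.76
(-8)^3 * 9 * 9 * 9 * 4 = -1492992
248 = 248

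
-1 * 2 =-2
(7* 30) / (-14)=-15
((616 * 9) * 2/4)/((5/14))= 38808/5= 7761.60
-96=-96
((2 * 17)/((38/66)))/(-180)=-0.33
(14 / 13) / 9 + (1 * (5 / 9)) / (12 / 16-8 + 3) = -22 / 1989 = -0.01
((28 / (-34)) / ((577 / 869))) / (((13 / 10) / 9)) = -1094940 / 127517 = -8.59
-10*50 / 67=-7.46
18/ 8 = 9/ 4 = 2.25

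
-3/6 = -1/2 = -0.50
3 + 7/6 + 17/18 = 46/9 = 5.11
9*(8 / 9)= 8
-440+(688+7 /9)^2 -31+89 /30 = 383896903 /810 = 473946.79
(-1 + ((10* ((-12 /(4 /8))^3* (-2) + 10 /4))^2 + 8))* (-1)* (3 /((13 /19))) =-4357935856824 /13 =-335225835140.31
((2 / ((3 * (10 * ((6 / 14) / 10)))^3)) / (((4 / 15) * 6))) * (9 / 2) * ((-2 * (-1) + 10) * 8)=6860 / 27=254.07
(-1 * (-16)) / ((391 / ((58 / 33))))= 928 / 12903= 0.07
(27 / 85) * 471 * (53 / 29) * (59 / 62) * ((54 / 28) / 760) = 1073683593 / 1626111200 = 0.66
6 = 6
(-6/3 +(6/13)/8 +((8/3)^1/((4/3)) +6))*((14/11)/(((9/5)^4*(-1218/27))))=-21875/1343628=-0.02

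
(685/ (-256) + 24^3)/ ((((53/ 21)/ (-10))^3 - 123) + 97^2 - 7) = 4095977074875/ 2749845443936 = 1.49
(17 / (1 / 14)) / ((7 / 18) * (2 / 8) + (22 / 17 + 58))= 41616 / 10385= 4.01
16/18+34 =314/9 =34.89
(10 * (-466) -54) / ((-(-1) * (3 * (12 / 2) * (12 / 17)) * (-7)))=40069 / 756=53.00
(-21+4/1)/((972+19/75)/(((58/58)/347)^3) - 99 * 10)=-1275/3046695968987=-0.00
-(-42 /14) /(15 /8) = 8 /5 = 1.60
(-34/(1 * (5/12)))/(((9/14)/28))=-53312/15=-3554.13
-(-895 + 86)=809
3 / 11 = 0.27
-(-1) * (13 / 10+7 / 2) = 24 / 5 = 4.80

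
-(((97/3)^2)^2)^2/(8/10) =-39187167971884805/26244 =-1493185793777.05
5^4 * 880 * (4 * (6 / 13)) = 13200000 / 13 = 1015384.62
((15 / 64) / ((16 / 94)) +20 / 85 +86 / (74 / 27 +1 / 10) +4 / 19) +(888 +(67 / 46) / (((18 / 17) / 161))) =1141.57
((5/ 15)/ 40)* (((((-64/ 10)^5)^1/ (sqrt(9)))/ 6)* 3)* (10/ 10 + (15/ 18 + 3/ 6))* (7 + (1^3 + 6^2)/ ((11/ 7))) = -1644167168/ 1546875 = -1062.90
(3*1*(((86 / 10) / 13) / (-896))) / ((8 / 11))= -1419 / 465920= -0.00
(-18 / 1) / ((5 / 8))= -144 / 5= -28.80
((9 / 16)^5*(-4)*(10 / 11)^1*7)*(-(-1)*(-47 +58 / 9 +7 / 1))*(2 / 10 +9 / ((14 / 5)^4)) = 65922900651 / 3956277248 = 16.66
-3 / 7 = -0.43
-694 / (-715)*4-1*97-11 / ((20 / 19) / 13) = -228.97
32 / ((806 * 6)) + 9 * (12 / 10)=65326 / 6045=10.81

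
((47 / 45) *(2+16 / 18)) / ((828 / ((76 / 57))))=1222 / 251505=0.00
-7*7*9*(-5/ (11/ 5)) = 1002.27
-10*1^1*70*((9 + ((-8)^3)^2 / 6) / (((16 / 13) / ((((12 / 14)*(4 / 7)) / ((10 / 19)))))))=-161907265 / 7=-23129609.29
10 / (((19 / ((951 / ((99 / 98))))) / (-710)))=-220568600 / 627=-351784.05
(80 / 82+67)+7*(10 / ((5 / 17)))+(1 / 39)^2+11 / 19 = 363224705 / 1184859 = 306.56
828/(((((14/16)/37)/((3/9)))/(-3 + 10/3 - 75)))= -871424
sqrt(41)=6.40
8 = 8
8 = 8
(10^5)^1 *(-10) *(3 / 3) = -1000000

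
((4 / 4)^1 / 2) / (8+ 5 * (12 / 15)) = 1 / 24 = 0.04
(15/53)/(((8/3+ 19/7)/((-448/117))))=-15680/77857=-0.20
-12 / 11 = -1.09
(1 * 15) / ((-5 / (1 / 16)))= -3 / 16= -0.19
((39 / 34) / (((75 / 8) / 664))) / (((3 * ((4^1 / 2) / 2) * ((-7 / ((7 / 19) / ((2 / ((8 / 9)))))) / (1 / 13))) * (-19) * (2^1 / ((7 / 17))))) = 37184 / 70422075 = 0.00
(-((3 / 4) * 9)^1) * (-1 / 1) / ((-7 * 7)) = -27 / 196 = -0.14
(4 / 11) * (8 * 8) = 256 / 11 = 23.27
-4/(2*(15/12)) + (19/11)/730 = -12829/8030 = -1.60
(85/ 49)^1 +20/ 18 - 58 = -24323/ 441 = -55.15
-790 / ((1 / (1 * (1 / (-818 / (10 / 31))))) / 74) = 292300 / 12679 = 23.05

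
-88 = -88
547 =547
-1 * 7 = -7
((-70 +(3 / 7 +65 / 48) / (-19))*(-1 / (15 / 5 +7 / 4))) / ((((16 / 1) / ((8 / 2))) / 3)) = 447479 / 40432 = 11.07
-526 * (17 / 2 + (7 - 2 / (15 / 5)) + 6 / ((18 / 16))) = -31823 / 3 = -10607.67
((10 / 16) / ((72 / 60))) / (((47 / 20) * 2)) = 125 / 1128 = 0.11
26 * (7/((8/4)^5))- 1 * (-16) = 347/16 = 21.69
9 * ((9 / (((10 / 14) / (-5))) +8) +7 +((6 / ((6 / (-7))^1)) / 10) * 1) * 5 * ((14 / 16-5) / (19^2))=144639 / 5776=25.04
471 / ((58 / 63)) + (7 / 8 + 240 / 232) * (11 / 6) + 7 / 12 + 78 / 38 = 517.74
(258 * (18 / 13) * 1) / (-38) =-2322 / 247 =-9.40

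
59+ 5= 64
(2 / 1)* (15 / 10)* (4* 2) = 24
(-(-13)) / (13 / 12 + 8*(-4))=-156 / 371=-0.42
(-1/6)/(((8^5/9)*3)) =-1/65536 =-0.00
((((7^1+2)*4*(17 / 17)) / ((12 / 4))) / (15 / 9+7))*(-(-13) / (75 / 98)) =588 / 25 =23.52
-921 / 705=-307 / 235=-1.31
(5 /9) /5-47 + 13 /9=-409 /9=-45.44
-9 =-9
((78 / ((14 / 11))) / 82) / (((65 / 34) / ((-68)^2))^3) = 64117144361385984 / 6062875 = 10575369665.61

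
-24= -24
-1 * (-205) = 205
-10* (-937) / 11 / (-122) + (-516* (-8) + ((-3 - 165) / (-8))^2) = 3061114 / 671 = 4562.02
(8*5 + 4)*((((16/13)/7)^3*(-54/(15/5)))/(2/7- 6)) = 405504/538265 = 0.75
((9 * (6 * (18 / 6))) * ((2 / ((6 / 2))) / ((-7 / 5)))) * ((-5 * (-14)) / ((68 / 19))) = -1508.82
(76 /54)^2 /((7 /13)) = 18772 /5103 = 3.68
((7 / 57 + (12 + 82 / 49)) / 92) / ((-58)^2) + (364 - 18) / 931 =321287077 / 864399984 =0.37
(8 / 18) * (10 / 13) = 40 / 117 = 0.34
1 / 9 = 0.11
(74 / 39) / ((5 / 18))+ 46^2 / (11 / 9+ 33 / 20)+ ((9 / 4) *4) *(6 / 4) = 50880831 / 67210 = 757.04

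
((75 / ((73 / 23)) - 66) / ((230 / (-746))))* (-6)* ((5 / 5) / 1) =-6922134 / 8395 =-824.55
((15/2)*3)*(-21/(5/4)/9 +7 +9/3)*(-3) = -549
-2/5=-0.40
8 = 8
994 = 994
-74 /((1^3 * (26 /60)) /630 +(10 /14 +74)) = -1398600 /1412113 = -0.99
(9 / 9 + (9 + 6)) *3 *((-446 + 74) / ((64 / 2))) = -558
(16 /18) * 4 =32 /9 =3.56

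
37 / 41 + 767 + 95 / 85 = 536007 / 697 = 769.02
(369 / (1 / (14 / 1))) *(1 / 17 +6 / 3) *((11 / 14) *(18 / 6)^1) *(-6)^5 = -3314092320 / 17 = -194946607.06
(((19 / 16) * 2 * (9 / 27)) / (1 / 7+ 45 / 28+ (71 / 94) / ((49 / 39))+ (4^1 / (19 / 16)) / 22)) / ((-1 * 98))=-186637 / 57858180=-0.00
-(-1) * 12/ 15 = 4/ 5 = 0.80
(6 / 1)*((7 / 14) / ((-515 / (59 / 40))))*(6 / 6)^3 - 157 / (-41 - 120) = 3205703 / 3316600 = 0.97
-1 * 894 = -894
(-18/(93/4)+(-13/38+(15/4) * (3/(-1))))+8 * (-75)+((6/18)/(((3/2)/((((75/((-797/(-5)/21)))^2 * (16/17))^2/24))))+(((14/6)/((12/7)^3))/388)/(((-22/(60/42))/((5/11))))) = -8929404669378876438528620995/16715851792158561802290432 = -534.19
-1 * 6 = -6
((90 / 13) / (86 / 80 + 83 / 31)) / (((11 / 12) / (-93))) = -13838400 / 73931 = -187.18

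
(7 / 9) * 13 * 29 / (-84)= -377 / 108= -3.49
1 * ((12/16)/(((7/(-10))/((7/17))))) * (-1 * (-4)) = -30/17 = -1.76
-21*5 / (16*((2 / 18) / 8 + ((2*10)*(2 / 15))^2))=-35 / 38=-0.92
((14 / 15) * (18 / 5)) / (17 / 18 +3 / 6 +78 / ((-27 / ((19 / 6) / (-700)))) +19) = 63504 / 386647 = 0.16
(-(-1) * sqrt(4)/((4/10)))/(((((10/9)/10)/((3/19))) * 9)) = 15/19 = 0.79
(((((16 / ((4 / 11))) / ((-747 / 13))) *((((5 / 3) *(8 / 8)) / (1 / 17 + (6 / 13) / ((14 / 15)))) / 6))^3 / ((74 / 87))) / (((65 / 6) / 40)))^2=9113546717595998811372502525277640625 / 149892442632317423965293650491178066496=0.06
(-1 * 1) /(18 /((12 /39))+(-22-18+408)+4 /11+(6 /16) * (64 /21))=-154 /65913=-0.00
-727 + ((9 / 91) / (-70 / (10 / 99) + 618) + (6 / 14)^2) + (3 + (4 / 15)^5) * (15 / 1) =-21986688362 / 32248125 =-681.80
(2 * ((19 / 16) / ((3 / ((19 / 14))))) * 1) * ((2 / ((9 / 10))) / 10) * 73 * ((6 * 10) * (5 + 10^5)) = 4392386275 / 42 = 104580625.60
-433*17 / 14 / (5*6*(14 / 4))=-7361 / 1470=-5.01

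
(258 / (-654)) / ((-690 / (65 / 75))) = 559 / 1128150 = 0.00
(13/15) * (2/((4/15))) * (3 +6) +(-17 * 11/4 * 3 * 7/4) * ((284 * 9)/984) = -759699/1312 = -579.04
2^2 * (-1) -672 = -676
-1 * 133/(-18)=133/18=7.39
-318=-318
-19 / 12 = -1.58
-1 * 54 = -54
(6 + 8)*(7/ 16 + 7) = 833/ 8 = 104.12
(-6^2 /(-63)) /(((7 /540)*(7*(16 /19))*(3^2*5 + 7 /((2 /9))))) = 570 /5831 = 0.10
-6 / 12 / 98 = -1 / 196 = -0.01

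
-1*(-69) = 69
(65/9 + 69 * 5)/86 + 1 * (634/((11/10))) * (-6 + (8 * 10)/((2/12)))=1163014355/4257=273200.46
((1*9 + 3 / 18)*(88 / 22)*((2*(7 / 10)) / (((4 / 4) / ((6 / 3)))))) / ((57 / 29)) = 8932 / 171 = 52.23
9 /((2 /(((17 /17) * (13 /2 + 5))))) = 207 /4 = 51.75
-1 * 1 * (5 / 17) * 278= -1390 / 17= -81.76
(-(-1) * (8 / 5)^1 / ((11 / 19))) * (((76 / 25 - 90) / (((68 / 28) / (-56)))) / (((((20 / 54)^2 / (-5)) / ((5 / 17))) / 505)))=-2384394467616 / 79475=-30001817.77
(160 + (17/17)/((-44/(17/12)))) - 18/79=6663073/41712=159.74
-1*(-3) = 3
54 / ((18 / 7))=21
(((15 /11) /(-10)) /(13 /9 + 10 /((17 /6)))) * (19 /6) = -2907 /33484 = -0.09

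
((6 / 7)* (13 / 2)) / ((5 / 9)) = 10.03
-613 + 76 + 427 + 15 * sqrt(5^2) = -35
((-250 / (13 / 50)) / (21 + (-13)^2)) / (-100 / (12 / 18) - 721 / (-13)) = 1250 / 23351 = 0.05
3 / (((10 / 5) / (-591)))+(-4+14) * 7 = -1633 / 2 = -816.50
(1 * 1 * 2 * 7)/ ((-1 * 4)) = -7/ 2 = -3.50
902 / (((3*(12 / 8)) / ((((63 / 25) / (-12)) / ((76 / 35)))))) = -22099 / 1140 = -19.39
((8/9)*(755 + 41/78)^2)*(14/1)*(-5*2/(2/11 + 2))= -1337052162985/41067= -32557824.12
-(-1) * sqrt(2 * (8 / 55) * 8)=8 * sqrt(110) / 55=1.53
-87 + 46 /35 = -85.69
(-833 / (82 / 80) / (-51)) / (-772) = -490 / 23739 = -0.02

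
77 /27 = 2.85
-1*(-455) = 455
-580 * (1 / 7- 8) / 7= 31900 / 49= 651.02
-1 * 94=-94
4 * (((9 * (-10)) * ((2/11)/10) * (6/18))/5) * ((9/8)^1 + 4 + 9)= -339/55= -6.16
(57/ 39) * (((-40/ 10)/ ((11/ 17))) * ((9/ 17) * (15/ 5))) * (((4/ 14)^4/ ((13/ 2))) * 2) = -131328/ 4463459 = -0.03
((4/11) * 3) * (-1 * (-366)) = 4392/11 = 399.27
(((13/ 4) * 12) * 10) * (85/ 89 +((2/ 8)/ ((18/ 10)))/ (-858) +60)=837834775/ 35244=23772.41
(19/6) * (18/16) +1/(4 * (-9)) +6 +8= 2525/144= 17.53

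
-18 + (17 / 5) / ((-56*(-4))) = -20143 / 1120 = -17.98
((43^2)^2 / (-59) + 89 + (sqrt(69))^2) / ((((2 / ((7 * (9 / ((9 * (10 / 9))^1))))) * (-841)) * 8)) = 214797177 / 7939040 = 27.06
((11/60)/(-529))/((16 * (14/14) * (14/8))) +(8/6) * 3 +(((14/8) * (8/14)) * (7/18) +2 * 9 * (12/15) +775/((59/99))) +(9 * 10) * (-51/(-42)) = 1428.50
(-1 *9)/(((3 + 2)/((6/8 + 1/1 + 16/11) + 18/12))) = -1863/220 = -8.47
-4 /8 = -1 /2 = -0.50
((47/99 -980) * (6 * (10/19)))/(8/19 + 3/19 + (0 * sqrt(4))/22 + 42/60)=-2418.58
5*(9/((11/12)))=540/11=49.09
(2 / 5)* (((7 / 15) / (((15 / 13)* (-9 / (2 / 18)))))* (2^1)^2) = -728 / 91125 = -0.01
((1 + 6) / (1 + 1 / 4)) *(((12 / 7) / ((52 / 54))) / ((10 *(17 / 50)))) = 2.93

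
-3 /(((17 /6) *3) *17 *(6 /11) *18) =-11 /5202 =-0.00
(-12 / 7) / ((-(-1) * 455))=-0.00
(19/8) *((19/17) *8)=361/17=21.24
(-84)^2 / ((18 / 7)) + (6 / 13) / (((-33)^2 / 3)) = 4316314 / 1573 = 2744.00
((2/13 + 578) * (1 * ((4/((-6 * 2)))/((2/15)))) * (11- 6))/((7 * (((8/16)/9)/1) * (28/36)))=-15219900/637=-23893.09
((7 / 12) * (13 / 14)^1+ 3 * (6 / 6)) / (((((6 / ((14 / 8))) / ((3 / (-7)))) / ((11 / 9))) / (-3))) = 935 / 576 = 1.62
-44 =-44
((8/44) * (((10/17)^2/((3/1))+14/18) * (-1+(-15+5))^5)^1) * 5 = -340110430/2601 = -130761.41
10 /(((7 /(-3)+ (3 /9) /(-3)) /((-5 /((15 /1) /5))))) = 75 /11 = 6.82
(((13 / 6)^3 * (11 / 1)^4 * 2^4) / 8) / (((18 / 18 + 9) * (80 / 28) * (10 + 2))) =225163939 / 259200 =868.69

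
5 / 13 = 0.38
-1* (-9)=9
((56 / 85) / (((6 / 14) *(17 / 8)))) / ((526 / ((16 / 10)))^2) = 50176 / 7496190375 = 0.00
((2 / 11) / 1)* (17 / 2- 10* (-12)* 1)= 257 / 11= 23.36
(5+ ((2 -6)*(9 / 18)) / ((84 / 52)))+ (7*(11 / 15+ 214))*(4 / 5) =211097 / 175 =1206.27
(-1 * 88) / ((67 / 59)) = -5192 / 67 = -77.49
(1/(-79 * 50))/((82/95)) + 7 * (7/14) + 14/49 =1716537/453460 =3.79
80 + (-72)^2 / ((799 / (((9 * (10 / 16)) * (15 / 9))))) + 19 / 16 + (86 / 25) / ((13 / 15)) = 121305837 / 830960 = 145.98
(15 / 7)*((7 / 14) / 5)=3 / 14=0.21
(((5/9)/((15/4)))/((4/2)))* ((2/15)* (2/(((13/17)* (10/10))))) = 136/5265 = 0.03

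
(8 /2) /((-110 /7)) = -0.25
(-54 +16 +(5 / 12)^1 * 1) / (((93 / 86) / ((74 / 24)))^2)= -1141607731 / 3736368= -305.54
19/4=4.75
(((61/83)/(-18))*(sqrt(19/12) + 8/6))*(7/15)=-854/33615 - 427*sqrt(57)/134460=-0.05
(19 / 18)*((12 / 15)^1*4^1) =152 / 45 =3.38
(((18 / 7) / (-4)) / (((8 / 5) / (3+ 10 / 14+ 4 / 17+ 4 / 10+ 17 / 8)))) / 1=-277371 / 106624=-2.60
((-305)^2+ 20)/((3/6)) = 186090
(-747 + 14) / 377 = -733 / 377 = -1.94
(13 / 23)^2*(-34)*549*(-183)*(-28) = -16163934696 / 529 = -30555642.15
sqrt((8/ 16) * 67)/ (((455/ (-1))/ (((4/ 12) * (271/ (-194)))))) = 271 * sqrt(134)/ 529620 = 0.01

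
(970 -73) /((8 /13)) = 11661 /8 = 1457.62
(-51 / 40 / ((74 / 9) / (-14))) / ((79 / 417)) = 1339821 / 116920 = 11.46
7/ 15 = 0.47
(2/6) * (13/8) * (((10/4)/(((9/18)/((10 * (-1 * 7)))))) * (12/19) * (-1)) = 2275/19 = 119.74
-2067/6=-689/2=-344.50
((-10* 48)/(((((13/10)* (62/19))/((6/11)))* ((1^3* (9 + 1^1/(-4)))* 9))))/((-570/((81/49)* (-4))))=-13824/1520519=-0.01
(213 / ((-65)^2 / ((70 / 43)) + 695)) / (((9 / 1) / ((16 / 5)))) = 15904 / 690975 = 0.02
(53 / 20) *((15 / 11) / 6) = 53 / 88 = 0.60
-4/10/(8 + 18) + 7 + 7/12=5903/780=7.57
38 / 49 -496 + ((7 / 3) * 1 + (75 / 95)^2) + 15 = -25327175 / 53067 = -477.27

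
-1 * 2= -2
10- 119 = -109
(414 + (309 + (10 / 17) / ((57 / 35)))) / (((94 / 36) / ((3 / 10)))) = 6308433 / 75905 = 83.11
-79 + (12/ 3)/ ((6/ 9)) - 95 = -168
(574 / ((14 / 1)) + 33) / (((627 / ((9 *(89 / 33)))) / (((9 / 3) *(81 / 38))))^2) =17305903773 / 3816059522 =4.54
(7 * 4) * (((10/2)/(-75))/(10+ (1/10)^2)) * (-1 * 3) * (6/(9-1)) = 60/143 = 0.42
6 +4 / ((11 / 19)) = 142 / 11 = 12.91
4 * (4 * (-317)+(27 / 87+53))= -4858.76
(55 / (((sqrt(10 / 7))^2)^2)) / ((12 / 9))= 1617 / 80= 20.21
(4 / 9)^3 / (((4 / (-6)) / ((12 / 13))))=-128 / 1053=-0.12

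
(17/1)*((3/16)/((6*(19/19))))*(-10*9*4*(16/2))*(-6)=9180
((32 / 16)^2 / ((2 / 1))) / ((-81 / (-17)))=34 / 81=0.42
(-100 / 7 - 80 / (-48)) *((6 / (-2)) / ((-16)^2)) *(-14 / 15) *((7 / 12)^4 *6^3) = -3.45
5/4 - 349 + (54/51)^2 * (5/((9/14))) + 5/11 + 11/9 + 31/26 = -500131223/1487772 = -336.16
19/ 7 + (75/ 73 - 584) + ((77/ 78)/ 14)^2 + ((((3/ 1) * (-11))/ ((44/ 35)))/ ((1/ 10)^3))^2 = 8568964559145799/ 12435696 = 689061919.75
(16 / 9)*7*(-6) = -224 / 3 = -74.67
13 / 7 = 1.86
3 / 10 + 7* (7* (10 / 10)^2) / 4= 251 / 20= 12.55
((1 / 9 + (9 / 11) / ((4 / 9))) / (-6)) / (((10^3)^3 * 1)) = -0.00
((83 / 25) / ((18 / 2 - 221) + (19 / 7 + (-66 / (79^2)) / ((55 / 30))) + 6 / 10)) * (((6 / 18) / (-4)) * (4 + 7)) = 0.01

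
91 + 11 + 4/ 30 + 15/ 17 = 26269/ 255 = 103.02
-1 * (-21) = 21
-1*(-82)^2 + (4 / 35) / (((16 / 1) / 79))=-941281 / 140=-6723.44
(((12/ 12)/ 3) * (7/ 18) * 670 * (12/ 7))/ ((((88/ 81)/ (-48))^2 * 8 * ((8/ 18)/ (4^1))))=39562830/ 121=326965.54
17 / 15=1.13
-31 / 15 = -2.07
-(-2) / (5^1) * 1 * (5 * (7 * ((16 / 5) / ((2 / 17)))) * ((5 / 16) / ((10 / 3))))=357 / 10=35.70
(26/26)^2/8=1/8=0.12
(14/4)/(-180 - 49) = -7/458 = -0.02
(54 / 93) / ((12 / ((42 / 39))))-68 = -27383 / 403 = -67.95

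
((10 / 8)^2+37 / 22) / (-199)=-571 / 35024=-0.02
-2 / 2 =-1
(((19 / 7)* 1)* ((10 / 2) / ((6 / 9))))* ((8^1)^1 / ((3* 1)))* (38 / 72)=1805 / 63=28.65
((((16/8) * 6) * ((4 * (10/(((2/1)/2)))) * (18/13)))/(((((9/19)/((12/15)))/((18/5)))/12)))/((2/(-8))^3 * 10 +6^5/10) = 100859904/1617083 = 62.37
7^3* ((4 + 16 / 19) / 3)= 31556 / 57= 553.61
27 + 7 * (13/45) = 1306/45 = 29.02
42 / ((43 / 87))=3654 / 43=84.98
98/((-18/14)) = -686/9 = -76.22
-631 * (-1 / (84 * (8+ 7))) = 631 / 1260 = 0.50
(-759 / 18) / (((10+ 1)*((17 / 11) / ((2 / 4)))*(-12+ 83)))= -253 / 14484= -0.02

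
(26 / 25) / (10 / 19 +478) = 247 / 113650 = 0.00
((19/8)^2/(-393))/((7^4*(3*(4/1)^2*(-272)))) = 361/788451213312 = 0.00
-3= -3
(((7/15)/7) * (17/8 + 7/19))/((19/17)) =6443/43320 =0.15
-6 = -6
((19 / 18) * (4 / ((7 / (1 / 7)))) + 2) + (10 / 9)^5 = 3.78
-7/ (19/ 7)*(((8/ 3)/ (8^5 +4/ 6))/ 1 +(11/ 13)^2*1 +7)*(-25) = 6039833100/ 12140791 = 497.48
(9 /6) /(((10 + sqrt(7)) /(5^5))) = 15625 /31 - 3125 * sqrt(7) /62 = 370.68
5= 5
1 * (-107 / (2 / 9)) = -963 / 2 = -481.50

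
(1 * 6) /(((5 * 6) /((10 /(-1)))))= -2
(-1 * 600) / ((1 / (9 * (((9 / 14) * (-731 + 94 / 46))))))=2530520.50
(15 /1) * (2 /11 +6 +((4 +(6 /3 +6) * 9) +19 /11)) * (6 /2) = 41535 /11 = 3775.91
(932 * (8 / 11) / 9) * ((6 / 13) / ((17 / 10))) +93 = 827369 / 7293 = 113.45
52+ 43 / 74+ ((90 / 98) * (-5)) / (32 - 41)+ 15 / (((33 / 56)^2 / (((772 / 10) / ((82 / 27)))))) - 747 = 404.10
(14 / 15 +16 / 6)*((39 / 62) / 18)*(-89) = -3471 / 310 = -11.20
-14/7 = -2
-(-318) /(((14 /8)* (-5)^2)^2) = 5088 /30625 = 0.17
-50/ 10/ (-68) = 5/ 68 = 0.07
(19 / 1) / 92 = 0.21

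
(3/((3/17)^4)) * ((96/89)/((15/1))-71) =-97636049/445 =-219406.85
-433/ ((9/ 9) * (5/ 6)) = -2598/ 5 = -519.60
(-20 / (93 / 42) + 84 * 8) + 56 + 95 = 25233 / 31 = 813.97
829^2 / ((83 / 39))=26802399 / 83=322920.47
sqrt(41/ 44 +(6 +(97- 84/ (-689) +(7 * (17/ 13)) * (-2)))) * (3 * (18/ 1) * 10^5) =2700000 * sqrt(19701436183)/ 7579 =50003545.63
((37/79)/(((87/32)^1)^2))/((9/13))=492544/5381559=0.09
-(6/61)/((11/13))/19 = -78/12749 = -0.01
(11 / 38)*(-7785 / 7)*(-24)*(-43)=-44187660 / 133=-332238.05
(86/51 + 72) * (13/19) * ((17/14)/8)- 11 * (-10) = 375547/3192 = 117.65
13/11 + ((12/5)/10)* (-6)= -71/275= -0.26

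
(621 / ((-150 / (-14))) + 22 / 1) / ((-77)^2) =1999 / 148225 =0.01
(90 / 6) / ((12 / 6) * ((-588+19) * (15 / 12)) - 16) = -10 / 959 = -0.01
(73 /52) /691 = 73 /35932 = 0.00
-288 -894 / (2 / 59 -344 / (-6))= -1541295 / 5077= -303.58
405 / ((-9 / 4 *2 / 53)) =-4770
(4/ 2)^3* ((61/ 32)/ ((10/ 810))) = 4941/ 4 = 1235.25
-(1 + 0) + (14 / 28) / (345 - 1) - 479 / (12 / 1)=-84449 / 2064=-40.92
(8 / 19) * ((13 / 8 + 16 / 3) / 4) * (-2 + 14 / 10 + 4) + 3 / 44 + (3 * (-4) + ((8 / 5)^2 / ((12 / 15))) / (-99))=-89101 / 9405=-9.47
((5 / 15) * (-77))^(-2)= 9 / 5929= 0.00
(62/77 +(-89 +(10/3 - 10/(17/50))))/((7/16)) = -7180016/27489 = -261.20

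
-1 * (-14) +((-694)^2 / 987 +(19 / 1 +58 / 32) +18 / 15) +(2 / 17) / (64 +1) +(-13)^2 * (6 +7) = 2720.99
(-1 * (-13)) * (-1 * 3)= -39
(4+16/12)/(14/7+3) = 16/15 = 1.07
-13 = -13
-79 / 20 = -3.95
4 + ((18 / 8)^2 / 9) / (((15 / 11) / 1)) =353 / 80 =4.41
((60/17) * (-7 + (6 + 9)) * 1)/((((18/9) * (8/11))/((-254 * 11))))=-922020/17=-54236.47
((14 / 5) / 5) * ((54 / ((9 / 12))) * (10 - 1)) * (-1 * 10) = -18144 / 5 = -3628.80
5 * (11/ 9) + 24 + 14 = 44.11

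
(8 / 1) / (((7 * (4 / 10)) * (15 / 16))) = 64 / 21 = 3.05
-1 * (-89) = 89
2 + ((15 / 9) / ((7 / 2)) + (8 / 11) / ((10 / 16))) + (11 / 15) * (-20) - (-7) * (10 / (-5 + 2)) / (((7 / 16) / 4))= -259136 / 1155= -224.36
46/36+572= 10319/18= 573.28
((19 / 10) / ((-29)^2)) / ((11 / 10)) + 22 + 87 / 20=4875657 / 185020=26.35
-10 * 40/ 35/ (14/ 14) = -80/ 7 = -11.43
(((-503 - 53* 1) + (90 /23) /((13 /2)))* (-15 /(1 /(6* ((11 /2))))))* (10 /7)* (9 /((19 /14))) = 14796302400 /5681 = 2604524.27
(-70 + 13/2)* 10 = -635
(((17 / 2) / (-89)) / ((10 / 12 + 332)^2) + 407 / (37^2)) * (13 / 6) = 50755243357 / 78795081822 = 0.64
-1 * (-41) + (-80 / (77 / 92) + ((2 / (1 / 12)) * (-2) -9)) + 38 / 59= -504002 / 4543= -110.94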